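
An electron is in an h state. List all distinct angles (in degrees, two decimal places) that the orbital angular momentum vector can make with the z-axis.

An h state has l = 5.
|L| = √(l(l+1)) ℏ = √30 ℏ.
cos θ = m_l/√30 for each m_l ∈ {-5, -4, -3, -2, -1, 0, 1, 2, 3, 4, 5}.

θ ∈ {24.09°, 43.09°, 56.79°, 68.58°, 79.48°, 90.00°, 100.52°, 111.42°, 123.21°, 136.91°, 155.91°}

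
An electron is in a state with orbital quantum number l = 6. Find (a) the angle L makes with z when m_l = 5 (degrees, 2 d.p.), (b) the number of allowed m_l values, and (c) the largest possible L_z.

θ(m_l=5) ≈ 39.51°; 13 values; L_z,max = 6ℏ

For m_l = 5: cos θ = 5/√42, θ ≈ 39.51°.
There are 2l+1 = 13 values of m_l.
L_z,max = lℏ = 6ℏ.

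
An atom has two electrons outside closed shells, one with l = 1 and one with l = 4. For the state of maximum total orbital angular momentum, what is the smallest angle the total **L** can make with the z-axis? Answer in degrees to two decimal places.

L runs from |1 − 4| = 3 to 1 + 4 = 5.
Allowed values: L = 3, 4, 5.
The maximum is L = 5, with |L_tot| = ℏ√(5·6) = √30 ℏ.
The minimum angle with z is arccos(5/√30) ≈ 24.09°.

θ_min ≈ 24.09°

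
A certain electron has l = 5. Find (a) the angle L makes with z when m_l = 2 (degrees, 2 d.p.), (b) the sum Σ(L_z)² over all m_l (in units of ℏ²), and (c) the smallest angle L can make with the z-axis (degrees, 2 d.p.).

θ(m_l=2) ≈ 68.58°; Σ(L_z)² = 110 ℏ²; θ_min ≈ 24.09°

For m_l = 2: cos θ = 2/√30, θ ≈ 68.58°.
Σ m_l² = 110, so Σ(L_z)² = 110 ℏ².
cos θ_min = 5/√30, so θ_min ≈ 24.09°.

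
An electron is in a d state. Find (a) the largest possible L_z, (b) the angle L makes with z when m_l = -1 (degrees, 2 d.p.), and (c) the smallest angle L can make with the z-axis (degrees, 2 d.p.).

The letter d corresponds to l = 2.
L_z,max = lℏ = 2ℏ.
For m_l = -1: cos θ = -1/√6, θ ≈ 114.09°.
cos θ_min = 2/√6, so θ_min ≈ 35.26°.

L_z,max = 2ℏ; θ(m_l=-1) ≈ 114.09°; θ_min ≈ 35.26°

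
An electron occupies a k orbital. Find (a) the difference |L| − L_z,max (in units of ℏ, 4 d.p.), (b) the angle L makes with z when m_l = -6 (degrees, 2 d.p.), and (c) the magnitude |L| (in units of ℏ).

The letter k corresponds to l = 7.
|L| − L_z,max = (2√14 − 7)ℏ ≈ 0.4833ℏ.
For m_l = -6: cos θ = -6/√56, θ ≈ 143.30°.
|L| = ℏ√(7·8) = 2√14 ℏ ≈ 7.483ℏ.

|L|−L_z,max ≈ 0.4833ℏ; θ(m_l=-6) ≈ 143.30°; |L| = 2√14 ℏ ≈ 7.483ℏ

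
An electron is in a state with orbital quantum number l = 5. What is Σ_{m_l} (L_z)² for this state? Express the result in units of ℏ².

m_l runs from −5 to 5, i.e. {-5, -4, -3, -2, -1, 0, 1, 2, 3, 4, 5}.
Summing m² from −5 to 5: Σ m_l² = 110.

Σ(L_z)² = 110 ℏ²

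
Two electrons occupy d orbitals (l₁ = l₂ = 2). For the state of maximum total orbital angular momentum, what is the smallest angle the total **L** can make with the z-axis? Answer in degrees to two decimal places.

L runs from |2 − 2| = 0 to 2 + 2 = 4.
So L can be 0, 1, 2, 3, 4.
The maximum is L = 4, with |L_tot| = ℏ√(4·5) = 2√5 ℏ.
The minimum angle with z is arccos(4/√20) ≈ 26.57°.

θ_min ≈ 26.57°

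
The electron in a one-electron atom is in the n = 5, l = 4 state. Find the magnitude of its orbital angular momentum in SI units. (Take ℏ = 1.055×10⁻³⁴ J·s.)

|L| = ℏ√(l(l+1)) = ℏ√(4·5) = 2√5 ℏ
Numerically, |L| = 4.472 × (1.055×10⁻³⁴ J·s) = 4.718×10⁻³⁴ J·s.

|L| = 4.718×10⁻³⁴ J·s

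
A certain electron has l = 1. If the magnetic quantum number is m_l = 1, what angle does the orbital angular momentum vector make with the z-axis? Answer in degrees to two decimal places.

|L| = ℏ√(l(l+1)) = √2 ℏ.
L_z = m_l ℏ = 1ℏ.
cos θ = L_z/|L| = 1/√2, so θ ≈ 45.00°.

θ ≈ 45.00°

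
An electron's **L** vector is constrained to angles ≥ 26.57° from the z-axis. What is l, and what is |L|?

cos²θ_min = l/(l+1) = 0.7999.
Thus l = 0.7999/(1 − 0.7999) ≈ 4.
Then |L| = ℏ√(4·5) = 2√5 ℏ.

l = 4, |L| = 2√5 ℏ ≈ 4.472ℏ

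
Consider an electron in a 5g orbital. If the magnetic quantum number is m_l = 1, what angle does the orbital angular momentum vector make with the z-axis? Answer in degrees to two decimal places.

For 5g, l = 4.
|L| = √(l(l+1)) ℏ = 2√5 ℏ.
L_z = m_l ℏ = 1ℏ.
cos θ = L_z/|L| = 1/√20, so θ ≈ 77.08°.

θ ≈ 77.08°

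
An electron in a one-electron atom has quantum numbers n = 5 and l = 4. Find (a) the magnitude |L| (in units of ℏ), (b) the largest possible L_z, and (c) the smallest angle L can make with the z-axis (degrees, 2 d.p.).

|L| = 2√5 ℏ ≈ 4.472ℏ; L_z,max = 4ℏ; θ_min ≈ 26.57°

|L| = ℏ√(4·5) = 2√5 ℏ ≈ 4.472ℏ.
L_z,max = lℏ = 4ℏ.
cos θ_min = 4/√20, so θ_min ≈ 26.57°.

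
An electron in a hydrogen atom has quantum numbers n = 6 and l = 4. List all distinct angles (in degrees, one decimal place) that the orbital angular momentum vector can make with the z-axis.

|L| = √(l(l+1)) ℏ = 2√5 ℏ.
cos θ = m_l/√20 for each m_l ∈ {-4, -3, -2, -1, 0, 1, 2, 3, 4}.

θ ∈ {26.6°, 47.9°, 63.4°, 77.1°, 90.0°, 102.9°, 116.6°, 132.1°, 153.4°}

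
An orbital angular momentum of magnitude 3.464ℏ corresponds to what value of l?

Since |L|² = l(l+1)ℏ², l(l+1) = 12.
The positive root is l = 3.

l = 3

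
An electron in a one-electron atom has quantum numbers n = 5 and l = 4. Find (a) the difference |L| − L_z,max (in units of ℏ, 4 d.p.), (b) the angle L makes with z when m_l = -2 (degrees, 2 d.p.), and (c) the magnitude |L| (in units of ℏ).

|L|−L_z,max ≈ 0.4721ℏ; θ(m_l=-2) ≈ 116.57°; |L| = 2√5 ℏ ≈ 4.472ℏ

|L| − L_z,max = (2√5 − 4)ℏ ≈ 0.4721ℏ.
For m_l = -2: cos θ = -2/√20, θ ≈ 116.57°.
|L| = ℏ√(4·5) = 2√5 ℏ ≈ 4.472ℏ.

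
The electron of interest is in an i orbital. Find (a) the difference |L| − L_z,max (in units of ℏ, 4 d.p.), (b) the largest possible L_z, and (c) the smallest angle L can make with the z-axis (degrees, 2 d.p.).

|L|−L_z,max ≈ 0.4807ℏ; L_z,max = 6ℏ; θ_min ≈ 22.21°

For an i orbital, l = 6.
|L| − L_z,max = (√42 − 6)ℏ ≈ 0.4807ℏ.
L_z,max = lℏ = 6ℏ.
cos θ_min = 6/√42, so θ_min ≈ 22.21°.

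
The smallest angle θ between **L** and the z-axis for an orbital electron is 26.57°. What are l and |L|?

l = 4, |L| = 2√5 ℏ ≈ 4.472ℏ

cos θ_min = l/√(l(l+1)) = √(l/(l+1)), so l/(l+1) = cos²(26.57°) = 0.7999.
Solving: l = 4.
Then |L| = ℏ√(4·5) = 2√5 ℏ.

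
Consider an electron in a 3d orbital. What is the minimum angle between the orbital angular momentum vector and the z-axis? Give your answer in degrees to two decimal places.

θ_min ≈ 35.26°

3d means n = 3, l = 2.
|L|² = l(l+1)ℏ² = 6ℏ², so |L| = √6 ℏ.
The smallest angle corresponds to the largest L_z, i.e. m_l = l = 2, giving L_z = 2ℏ.
cos θ_min = 2/√6, so θ_min ≈ 35.26°.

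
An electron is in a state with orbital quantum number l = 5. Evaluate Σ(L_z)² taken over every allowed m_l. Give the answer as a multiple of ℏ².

Σ(L_z)² = 110 ℏ²

m_l runs from −5 to 5, i.e. {-5, -4, -3, -2, -1, 0, 1, 2, 3, 4, 5}.
Summing m² from −5 to 5: Σ m_l² = 110.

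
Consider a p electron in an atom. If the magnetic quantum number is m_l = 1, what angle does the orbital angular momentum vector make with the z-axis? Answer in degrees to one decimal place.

P corresponds to l = 1.
|L| = ℏ√(l(l+1)) = √2 ℏ.
L_z = m_l ℏ = 1ℏ.
cos θ = L_z/|L| = 1/√2, so θ ≈ 45.0°.

θ ≈ 45.0°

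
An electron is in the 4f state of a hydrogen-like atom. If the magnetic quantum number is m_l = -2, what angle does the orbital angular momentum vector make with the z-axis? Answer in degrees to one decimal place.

For 4f, l = 3.
|L|² = l(l+1)ℏ² = 12ℏ², so |L| = 2√3 ℏ.
L_z = m_l ℏ = −2ℏ.
cos θ = L_z/|L| = -2/√12, so θ ≈ 125.3°.

θ ≈ 125.3°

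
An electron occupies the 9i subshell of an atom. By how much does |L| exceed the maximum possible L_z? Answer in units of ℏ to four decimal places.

|L| − L_z,max ≈ 0.4807ℏ

9i means n = 9, l = 6.
|L| = √42 ℏ ≈ 6.4807ℏ, while L_z,max = lℏ = 6ℏ.
The difference is (√42 − 6)ℏ ≈ 0.4807ℏ.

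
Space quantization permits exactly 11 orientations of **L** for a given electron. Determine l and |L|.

11 = 2l + 1, so l = (11−1)/2 = 5.
|L| = ℏ√(l(l+1)) = ℏ√(5·6) = √30 ℏ.

l = 5, |L| = √30 ℏ ≈ 5.477ℏ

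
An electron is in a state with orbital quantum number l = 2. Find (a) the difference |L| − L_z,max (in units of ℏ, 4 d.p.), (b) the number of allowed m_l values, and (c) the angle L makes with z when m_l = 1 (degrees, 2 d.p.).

|L| − L_z,max = (√6 − 2)ℏ ≈ 0.4495ℏ.
There are 2l+1 = 5 values of m_l.
For m_l = 1: cos θ = 1/√6, θ ≈ 65.91°.

|L|−L_z,max ≈ 0.4495ℏ; 5 values; θ(m_l=1) ≈ 65.91°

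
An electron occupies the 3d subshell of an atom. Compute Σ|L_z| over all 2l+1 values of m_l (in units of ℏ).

The 3d subshell has l = 2.
m_l ∈ {-2, -1, 0, 1, 2}.
Σ|m_l| = 2·2(2+1)/2 = 6.

Σ|L_z| = 6 ℏ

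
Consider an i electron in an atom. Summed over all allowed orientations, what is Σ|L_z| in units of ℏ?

Σ|L_z| = 42 ℏ

I corresponds to l = 6.
m_l ∈ {-6, -5, -4, -3, -2, -1, 0, 1, 2, 3, 4, 5, 6}.
Σ|m_l| = 2·6(6+1)/2 = 42.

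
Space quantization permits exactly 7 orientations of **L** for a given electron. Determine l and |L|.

l = 3, |L| = 2√3 ℏ ≈ 3.464ℏ

7 = 2l + 1, so l = (7−1)/2 = 3.
Then |L| = √(l(l+1)) ℏ = 2√3 ℏ.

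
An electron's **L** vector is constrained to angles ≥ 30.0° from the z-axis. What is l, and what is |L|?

cos²θ_min = l/(l+1) = 0.7500.
l = cos²θ/sin²θ ≈ 3.
Then |L| = ℏ√(3·4) = 2√3 ℏ.

l = 3, |L| = 2√3 ℏ ≈ 3.464ℏ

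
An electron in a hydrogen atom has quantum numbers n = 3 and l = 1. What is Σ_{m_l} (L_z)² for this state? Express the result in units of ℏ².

The allowed m_l values are -1, 0, 1.
Σ m_l² = l(l+1)(2l+1)/3 = 1·2·3/3 = 2.

Σ(L_z)² = 2 ℏ²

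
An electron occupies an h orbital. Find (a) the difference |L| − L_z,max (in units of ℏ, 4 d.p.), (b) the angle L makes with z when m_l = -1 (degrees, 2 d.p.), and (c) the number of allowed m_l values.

An h state has l = 5.
|L| − L_z,max = (√30 − 5)ℏ ≈ 0.4772ℏ.
For m_l = -1: cos θ = -1/√30, θ ≈ 100.52°.
There are 2l+1 = 11 values of m_l.

|L|−L_z,max ≈ 0.4772ℏ; θ(m_l=-1) ≈ 100.52°; 11 values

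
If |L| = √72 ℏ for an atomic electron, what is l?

l = 8

(|L|/ℏ)² = l(l+1) = 72.
The positive root is l = 8.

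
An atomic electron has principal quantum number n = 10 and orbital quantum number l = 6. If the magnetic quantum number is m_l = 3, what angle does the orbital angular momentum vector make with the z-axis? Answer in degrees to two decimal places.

|L| = ℏ√(l(l+1)) = √42 ℏ.
L_z = m_l ℏ = 3ℏ.
cos θ = L_z/|L| = 3/√42, so θ ≈ 62.42°.

θ ≈ 62.42°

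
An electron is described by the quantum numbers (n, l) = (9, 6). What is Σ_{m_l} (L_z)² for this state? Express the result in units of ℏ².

Σ(L_z)² = 182 ℏ²

The allowed m_l values are -6, -5, -4, -3, -2, -1, 0, 1, 2, 3, 4, 5, 6.
Summing m² from −6 to 6: Σ m_l² = 182.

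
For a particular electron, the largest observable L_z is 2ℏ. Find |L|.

|L| = √6 ℏ ≈ 2.449ℏ

L_z,max = lℏ, so l = 2.
|L| = ℏ√(l(l+1)) = √6 ℏ.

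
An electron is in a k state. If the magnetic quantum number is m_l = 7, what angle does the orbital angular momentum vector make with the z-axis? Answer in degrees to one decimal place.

K corresponds to l = 7.
|L| = ℏ√(l(l+1)) = 2√14 ℏ.
L_z = m_l ℏ = 7ℏ.
cos θ = L_z/|L| = 7/√56, so θ ≈ 20.7°.

θ ≈ 20.7°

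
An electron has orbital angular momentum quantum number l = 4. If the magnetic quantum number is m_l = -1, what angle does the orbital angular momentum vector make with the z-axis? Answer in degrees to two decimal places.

|L|² = l(l+1)ℏ² = 20ℏ², so |L| = 2√5 ℏ.
L_z = m_l ℏ = −1ℏ.
cos θ = L_z/|L| = -1/√20, so θ ≈ 102.92°.

θ ≈ 102.92°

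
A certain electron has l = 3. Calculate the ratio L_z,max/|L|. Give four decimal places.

L_z,max/|L| = 0.8660

|L| = 2√3 ℏ ≈ 3.4641ℏ, while L_z,max = lℏ = 3ℏ.
L_z,max/|L| = 3/√12 = 0.8660.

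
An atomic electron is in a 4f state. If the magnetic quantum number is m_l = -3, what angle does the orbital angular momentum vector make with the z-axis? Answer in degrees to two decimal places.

4f means n = 4, l = 3.
|L|² = l(l+1)ℏ² = 12ℏ², so |L| = 2√3 ℏ.
L_z = m_l ℏ = −3ℏ.
cos θ = L_z/|L| = -3/√12, so θ ≈ 150.00°.

θ ≈ 150.00°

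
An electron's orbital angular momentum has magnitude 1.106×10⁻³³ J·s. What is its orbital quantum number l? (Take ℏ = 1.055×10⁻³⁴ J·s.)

In units of ℏ, |L| ≈ 10.483.
Set l(l+1) = 109.90; the integer solution is l = 10.

l = 10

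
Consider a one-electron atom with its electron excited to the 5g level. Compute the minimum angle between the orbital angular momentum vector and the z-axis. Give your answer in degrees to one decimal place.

The 5g level has l = 4.
|L|² = l(l+1)ℏ² = 20ℏ², so |L| = 2√5 ℏ.
The smallest angle corresponds to the largest L_z, i.e. m_l = l = 4, giving L_z = 4ℏ.
cos θ_min = 4/√20, so θ_min ≈ 26.6°.

θ_min ≈ 26.6°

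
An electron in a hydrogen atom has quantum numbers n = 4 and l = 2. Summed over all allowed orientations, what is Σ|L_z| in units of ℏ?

Σ|L_z| = 6 ℏ

The allowed m_l values are -2, -1, 0, 1, 2.
Σ|m_l| = 2·2(2+1)/2 = 6.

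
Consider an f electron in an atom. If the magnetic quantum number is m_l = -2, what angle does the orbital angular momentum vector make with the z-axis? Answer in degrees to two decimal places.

θ ≈ 125.26°

For an f orbital, l = 3.
|L|² = l(l+1)ℏ² = 12ℏ², so |L| = 2√3 ℏ.
L_z = m_l ℏ = −2ℏ.
cos θ = L_z/|L| = -2/√12, so θ ≈ 125.26°.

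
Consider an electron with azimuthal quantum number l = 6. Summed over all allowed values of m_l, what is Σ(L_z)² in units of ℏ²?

Σ(L_z)² = 182 ℏ²

The allowed m_l values are -6, -5, -4, -3, -2, -1, 0, 1, 2, 3, 4, 5, 6.
Σ m_l² = 2·(1 + 4 + 9 + 16 + 25 + 36) = 182.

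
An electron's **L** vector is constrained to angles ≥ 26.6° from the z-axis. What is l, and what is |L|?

l = 4, |L| = 2√5 ℏ ≈ 4.472ℏ

cos²θ_min = l/(l+1) = 0.7995.
Thus l = 0.7995/(1 − 0.7995) ≈ 4.
Then |L| = ℏ√(4·5) = 2√5 ℏ.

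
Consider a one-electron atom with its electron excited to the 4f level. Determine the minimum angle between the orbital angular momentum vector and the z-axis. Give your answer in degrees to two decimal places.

θ_min ≈ 30.00°

The 4f level has l = 3.
|L| = √(l(l+1)) ℏ = 2√3 ℏ.
The smallest angle corresponds to the largest L_z, i.e. m_l = l = 3, giving L_z = 3ℏ.
cos θ_min = 3/√12, so θ_min ≈ 30.00°.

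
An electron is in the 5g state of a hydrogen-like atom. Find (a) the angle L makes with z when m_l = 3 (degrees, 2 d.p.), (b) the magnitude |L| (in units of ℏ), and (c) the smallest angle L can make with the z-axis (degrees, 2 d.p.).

5g means n = 5, l = 4.
For m_l = 3: cos θ = 3/√20, θ ≈ 47.87°.
|L| = ℏ√(4·5) = 2√5 ℏ ≈ 4.472ℏ.
cos θ_min = 4/√20, so θ_min ≈ 26.57°.

θ(m_l=3) ≈ 47.87°; |L| = 2√5 ℏ ≈ 4.472ℏ; θ_min ≈ 26.57°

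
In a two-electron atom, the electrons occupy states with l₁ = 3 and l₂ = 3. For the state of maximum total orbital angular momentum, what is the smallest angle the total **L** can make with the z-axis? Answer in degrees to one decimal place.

L runs from |3 − 3| = 0 to 3 + 3 = 6.
So L can be 0, 1, 2, 3, 4, 5, 6.
The maximum is L = 6, with |L_tot| = ℏ√(6·7) = √42 ℏ.
The minimum angle with z is arccos(6/√42) ≈ 22.2°.

θ_min ≈ 22.2°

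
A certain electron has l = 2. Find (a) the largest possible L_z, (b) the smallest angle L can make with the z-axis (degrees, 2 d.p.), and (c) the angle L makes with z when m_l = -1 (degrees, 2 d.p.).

L_z,max = lℏ = 2ℏ.
cos θ_min = 2/√6, so θ_min ≈ 35.26°.
For m_l = -1: cos θ = -1/√6, θ ≈ 114.09°.

L_z,max = 2ℏ; θ_min ≈ 35.26°; θ(m_l=-1) ≈ 114.09°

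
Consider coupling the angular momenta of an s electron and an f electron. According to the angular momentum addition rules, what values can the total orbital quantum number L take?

By the triangle rule, |l₁ − l₂| ≤ L ≤ l₁ + l₂.
Allowed values: L = 3.

L = 3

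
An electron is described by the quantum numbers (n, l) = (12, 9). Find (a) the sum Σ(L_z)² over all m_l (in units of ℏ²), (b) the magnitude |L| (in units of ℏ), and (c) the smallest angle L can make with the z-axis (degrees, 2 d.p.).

Σ m_l² = 570, so Σ(L_z)² = 570 ℏ².
|L| = ℏ√(9·10) = 3√10 ℏ ≈ 9.487ℏ.
cos θ_min = 9/√90, so θ_min ≈ 18.43°.

Σ(L_z)² = 570 ℏ²; |L| = 3√10 ℏ ≈ 9.487ℏ; θ_min ≈ 18.43°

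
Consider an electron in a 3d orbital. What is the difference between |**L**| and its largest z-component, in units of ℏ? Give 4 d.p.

The 3d subshell has l = 2.
|L| = √6 ℏ ≈ 2.4495ℏ, while L_z,max = lℏ = 2ℏ.
The difference is (√6 − 2)ℏ ≈ 0.4495ℏ.

|L| − L_z,max ≈ 0.4495ℏ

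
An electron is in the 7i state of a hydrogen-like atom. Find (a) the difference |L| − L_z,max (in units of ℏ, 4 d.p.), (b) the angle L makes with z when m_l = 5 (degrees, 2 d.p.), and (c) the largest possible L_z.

|L|−L_z,max ≈ 0.4807ℏ; θ(m_l=5) ≈ 39.51°; L_z,max = 6ℏ

7i means n = 7, l = 6.
|L| − L_z,max = (√42 − 6)ℏ ≈ 0.4807ℏ.
For m_l = 5: cos θ = 5/√42, θ ≈ 39.51°.
L_z,max = lℏ = 6ℏ.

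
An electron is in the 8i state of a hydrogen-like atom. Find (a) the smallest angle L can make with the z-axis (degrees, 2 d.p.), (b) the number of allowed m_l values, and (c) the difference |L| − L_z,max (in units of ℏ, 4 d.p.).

θ_min ≈ 22.21°; 13 values; |L|−L_z,max ≈ 0.4807ℏ

For 8i, l = 6.
cos θ_min = 6/√42, so θ_min ≈ 22.21°.
There are 2l+1 = 13 values of m_l.
|L| − L_z,max = (√42 − 6)ℏ ≈ 0.4807ℏ.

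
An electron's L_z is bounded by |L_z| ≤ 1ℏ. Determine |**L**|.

L_z,max = lℏ, so l = 1.
Then |L| = ℏ√(1·2) = √2 ℏ.

|L| = √2 ℏ ≈ 1.414ℏ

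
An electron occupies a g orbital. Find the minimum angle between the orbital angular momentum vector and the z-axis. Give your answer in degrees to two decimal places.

The letter g corresponds to l = 4.
|L| = ℏ√(l(l+1)) = 2√5 ℏ.
The smallest angle corresponds to the largest L_z, i.e. m_l = l = 4, giving L_z = 4ℏ.
cos θ_min = 4/√20, so θ_min ≈ 26.57°.

θ_min ≈ 26.57°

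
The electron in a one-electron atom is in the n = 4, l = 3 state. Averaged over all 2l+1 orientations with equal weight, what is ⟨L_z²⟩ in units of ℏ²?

m_l ∈ {-3, -2, -1, 0, 1, 2, 3}.
Average of L_z² over 7 states: 28/7 ℏ² = 4 ℏ².

⟨L_z²⟩ = 4 ℏ²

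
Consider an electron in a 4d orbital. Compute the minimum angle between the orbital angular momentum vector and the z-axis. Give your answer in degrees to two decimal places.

θ_min ≈ 35.26°

The 4d subshell has l = 2.
|L| = ℏ√(l(l+1)) = √6 ℏ.
The smallest angle corresponds to the largest L_z, i.e. m_l = l = 2, giving L_z = 2ℏ.
cos θ_min = 2/√6, so θ_min ≈ 35.26°.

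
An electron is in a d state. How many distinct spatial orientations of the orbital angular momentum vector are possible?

5

A d state has l = 2.
The number of m_l values is 2l + 1 = 2·2 + 1 = 5.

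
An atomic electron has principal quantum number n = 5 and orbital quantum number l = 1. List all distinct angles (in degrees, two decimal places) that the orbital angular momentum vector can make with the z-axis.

|L|² = l(l+1)ℏ² = 2ℏ², so |L| = √2 ℏ.
cos θ = m_l/√2 for each m_l ∈ {-1, 0, 1}.

θ ∈ {45.00°, 90.00°, 135.00°}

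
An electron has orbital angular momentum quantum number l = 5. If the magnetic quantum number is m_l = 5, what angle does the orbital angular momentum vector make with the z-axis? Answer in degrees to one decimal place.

θ ≈ 24.1°

|L|² = l(l+1)ℏ² = 30ℏ², so |L| = √30 ℏ.
L_z = m_l ℏ = 5ℏ.
cos θ = L_z/|L| = 5/√30, so θ ≈ 24.1°.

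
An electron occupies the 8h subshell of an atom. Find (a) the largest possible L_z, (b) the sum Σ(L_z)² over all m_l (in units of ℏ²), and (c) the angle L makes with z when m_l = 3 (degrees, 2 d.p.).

L_z,max = 5ℏ; Σ(L_z)² = 110 ℏ²; θ(m_l=3) ≈ 56.79°

8h means n = 8, l = 5.
L_z,max = lℏ = 5ℏ.
Σ m_l² = 110, so Σ(L_z)² = 110 ℏ².
For m_l = 3: cos θ = 3/√30, θ ≈ 56.79°.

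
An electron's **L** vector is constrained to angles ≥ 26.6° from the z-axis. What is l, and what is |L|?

At minimum angle, m_l = l, so cos θ = l/√(l(l+1)); cos²θ = l/(l+1) = 0.7995.
Solving: l = 4.
Then |L| = ℏ√(4·5) = 2√5 ℏ.

l = 4, |L| = 2√5 ℏ ≈ 4.472ℏ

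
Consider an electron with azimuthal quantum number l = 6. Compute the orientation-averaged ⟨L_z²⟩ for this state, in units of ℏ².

m_l runs from −6 to 6, i.e. {-6, -5, -4, -3, -2, -1, 0, 1, 2, 3, 4, 5, 6}.
⟨L_z²⟩ = ℏ²·(Σ m_l²)/(2l+1) = ℏ²·182/13 = 14ℏ².

⟨L_z²⟩ = 14 ℏ²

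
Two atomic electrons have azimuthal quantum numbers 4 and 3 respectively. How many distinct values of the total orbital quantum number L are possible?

7

By the triangle rule, |l₁ − l₂| ≤ L ≤ l₁ + l₂.
L ∈ {1, 2, 3, 4, 5, 6, 7}.
That is 7 values.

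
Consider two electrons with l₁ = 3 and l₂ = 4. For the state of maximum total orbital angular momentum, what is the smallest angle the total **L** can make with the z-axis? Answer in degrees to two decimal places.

θ_min ≈ 20.70°

The total orbital quantum number L ranges from |l₁ − l₂| to l₁ + l₂ in integer steps.
So L can be 1, 2, 3, 4, 5, 6, 7.
The maximum is L = 7, with |L_tot| = ℏ√(7·8) = 2√14 ℏ.
The minimum angle with z is arccos(7/√56) ≈ 20.70°.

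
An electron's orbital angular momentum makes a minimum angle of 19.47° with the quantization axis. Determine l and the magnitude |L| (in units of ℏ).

l = 8, |L| = 6√2 ℏ ≈ 8.485ℏ

At minimum angle, m_l = l, so cos θ = l/√(l(l+1)); cos²θ = l/(l+1) = 0.8889.
Thus l = 0.8889/(1 − 0.8889) ≈ 8.
Then |L| = ℏ√(8·9) = 6√2 ℏ.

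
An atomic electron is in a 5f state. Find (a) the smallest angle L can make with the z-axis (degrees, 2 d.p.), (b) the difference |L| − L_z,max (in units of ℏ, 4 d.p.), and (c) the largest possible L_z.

For 5f, l = 3.
cos θ_min = 3/√12, so θ_min ≈ 30.00°.
|L| − L_z,max = (2√3 − 3)ℏ ≈ 0.4641ℏ.
L_z,max = lℏ = 3ℏ.

θ_min ≈ 30.00°; |L|−L_z,max ≈ 0.4641ℏ; L_z,max = 3ℏ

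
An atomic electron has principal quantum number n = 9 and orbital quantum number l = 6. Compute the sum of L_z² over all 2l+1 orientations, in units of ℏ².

m_l runs from −6 to 6, i.e. {-6, -5, -4, -3, -2, -1, 0, 1, 2, 3, 4, 5, 6}.
Summing m² from −6 to 6: Σ m_l² = 182.

Σ(L_z)² = 182 ℏ²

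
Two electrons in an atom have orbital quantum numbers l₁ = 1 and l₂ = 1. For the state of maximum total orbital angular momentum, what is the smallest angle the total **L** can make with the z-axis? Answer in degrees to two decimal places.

θ_min ≈ 35.26°

The total orbital quantum number L ranges from |l₁ − l₂| to l₁ + l₂ in integer steps.
Allowed values: L = 0, 1, 2.
The maximum is L = 2, with |L_tot| = ℏ√(2·3) = √6 ℏ.
The minimum angle with z is arccos(2/√6) ≈ 35.26°.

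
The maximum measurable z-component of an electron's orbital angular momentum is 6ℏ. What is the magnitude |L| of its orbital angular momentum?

|L| = √42 ℏ ≈ 6.481ℏ

The maximum L_z equals lℏ, giving l = 6.
Then |L| = ℏ√(6·7) = √42 ℏ.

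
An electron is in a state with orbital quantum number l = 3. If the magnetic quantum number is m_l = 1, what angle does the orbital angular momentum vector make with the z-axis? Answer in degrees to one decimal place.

|L| = ℏ√(l(l+1)) = 2√3 ℏ.
L_z = m_l ℏ = 1ℏ.
cos θ = L_z/|L| = 1/√12, so θ ≈ 73.2°.

θ ≈ 73.2°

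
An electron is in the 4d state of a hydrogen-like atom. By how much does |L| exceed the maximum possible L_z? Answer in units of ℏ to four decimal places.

The 4d subshell has l = 2.
|L| = √6 ℏ ≈ 2.4495ℏ, while L_z,max = lℏ = 2ℏ.
The difference is (√6 − 2)ℏ ≈ 0.4495ℏ.

|L| − L_z,max ≈ 0.4495ℏ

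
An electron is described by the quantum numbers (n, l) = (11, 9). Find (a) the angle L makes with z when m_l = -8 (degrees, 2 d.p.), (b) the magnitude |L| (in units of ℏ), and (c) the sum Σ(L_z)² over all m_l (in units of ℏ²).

For m_l = -8: cos θ = -8/√90, θ ≈ 147.49°.
|L| = ℏ√(9·10) = 3√10 ℏ ≈ 9.487ℏ.
Σ m_l² = 570, so Σ(L_z)² = 570 ℏ².

θ(m_l=-8) ≈ 147.49°; |L| = 3√10 ℏ ≈ 9.487ℏ; Σ(L_z)² = 570 ℏ²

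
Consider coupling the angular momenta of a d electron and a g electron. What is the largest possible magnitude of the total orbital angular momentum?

|L_tot|_max = √42 ℏ ≈ 6.481ℏ

Angular momentum addition gives L = |l₁ − l₂|, …, l₁ + l₂.
Allowed values: L = 2, 3, 4, 5, 6.
The largest magnitude corresponds to L = 6: |L_tot| = ℏ√(6·7) = √42 ℏ.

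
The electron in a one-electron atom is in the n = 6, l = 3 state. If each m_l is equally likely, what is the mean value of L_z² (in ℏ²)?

m_l runs from −3 to 3, i.e. {-3, -2, -1, 0, 1, 2, 3}.
⟨L_z²⟩ = ℏ²·(Σ m_l²)/(2l+1) = ℏ²·28/7 = 4ℏ².

⟨L_z²⟩ = 4 ℏ²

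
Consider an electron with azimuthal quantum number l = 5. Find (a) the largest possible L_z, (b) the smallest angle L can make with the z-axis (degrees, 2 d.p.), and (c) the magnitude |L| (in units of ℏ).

L_z,max = 5ℏ; θ_min ≈ 24.09°; |L| = √30 ℏ ≈ 5.477ℏ

L_z,max = lℏ = 5ℏ.
cos θ_min = 5/√30, so θ_min ≈ 24.09°.
|L| = ℏ√(5·6) = √30 ℏ ≈ 5.477ℏ.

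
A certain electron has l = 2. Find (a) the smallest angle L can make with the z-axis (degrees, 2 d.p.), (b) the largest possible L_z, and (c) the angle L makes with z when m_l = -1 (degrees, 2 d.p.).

cos θ_min = 2/√6, so θ_min ≈ 35.26°.
L_z,max = lℏ = 2ℏ.
For m_l = -1: cos θ = -1/√6, θ ≈ 114.09°.

θ_min ≈ 35.26°; L_z,max = 2ℏ; θ(m_l=-1) ≈ 114.09°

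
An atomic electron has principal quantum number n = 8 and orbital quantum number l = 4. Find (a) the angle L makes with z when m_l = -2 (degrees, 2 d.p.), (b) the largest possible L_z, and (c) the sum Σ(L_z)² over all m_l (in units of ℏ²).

θ(m_l=-2) ≈ 116.57°; L_z,max = 4ℏ; Σ(L_z)² = 60 ℏ²

For m_l = -2: cos θ = -2/√20, θ ≈ 116.57°.
L_z,max = lℏ = 4ℏ.
Σ m_l² = 60, so Σ(L_z)² = 60 ℏ².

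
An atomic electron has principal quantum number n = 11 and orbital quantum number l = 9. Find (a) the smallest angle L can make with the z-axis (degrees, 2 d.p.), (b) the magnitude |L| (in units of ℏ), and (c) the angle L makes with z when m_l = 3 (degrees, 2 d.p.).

cos θ_min = 9/√90, so θ_min ≈ 18.43°.
|L| = ℏ√(9·10) = 3√10 ℏ ≈ 9.487ℏ.
For m_l = 3: cos θ = 3/√90, θ ≈ 71.57°.

θ_min ≈ 18.43°; |L| = 3√10 ℏ ≈ 9.487ℏ; θ(m_l=3) ≈ 71.57°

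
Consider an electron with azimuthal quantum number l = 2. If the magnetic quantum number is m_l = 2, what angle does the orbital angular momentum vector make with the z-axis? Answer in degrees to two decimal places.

θ ≈ 35.26°

|L| = √(l(l+1)) ℏ = √6 ℏ.
L_z = m_l ℏ = 2ℏ.
cos θ = L_z/|L| = 2/√6, so θ ≈ 35.26°.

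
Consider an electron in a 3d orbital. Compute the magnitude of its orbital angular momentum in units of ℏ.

|L| = √6 ℏ ≈ 2.449ℏ

For 3d, l = 2.
|L| = ℏ√(l(l+1)) = ℏ√(2·3) = √6 ℏ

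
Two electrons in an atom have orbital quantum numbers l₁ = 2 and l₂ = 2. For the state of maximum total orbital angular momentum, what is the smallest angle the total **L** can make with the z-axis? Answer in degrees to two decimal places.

θ_min ≈ 26.57°

Angular momentum addition gives L = |l₁ − l₂|, …, l₁ + l₂.
So L can be 0, 1, 2, 3, 4.
The maximum is L = 4, with |L_tot| = ℏ√(4·5) = 2√5 ℏ.
The minimum angle with z is arccos(4/√20) ≈ 26.57°.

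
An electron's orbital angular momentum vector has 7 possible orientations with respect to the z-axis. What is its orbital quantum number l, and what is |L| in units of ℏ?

2l + 1 = 7 ⇒ l = 3.
|L| = ℏ√(l(l+1)) = ℏ√(3·4) = 2√3 ℏ.

l = 3, |L| = 2√3 ℏ ≈ 3.464ℏ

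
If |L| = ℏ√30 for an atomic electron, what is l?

(|L|/ℏ)² = l(l+1) = 30.
l² + l − 30 = 0 ⇒ l = 5.

l = 5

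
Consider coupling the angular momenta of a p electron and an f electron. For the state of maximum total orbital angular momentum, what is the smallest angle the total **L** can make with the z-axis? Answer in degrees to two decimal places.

The total orbital quantum number L ranges from |l₁ − l₂| to l₁ + l₂ in integer steps.
L ∈ {2, 3, 4}.
The maximum is L = 4, with |L_tot| = ℏ√(4·5) = 2√5 ℏ.
The minimum angle with z is arccos(4/√20) ≈ 26.57°.

θ_min ≈ 26.57°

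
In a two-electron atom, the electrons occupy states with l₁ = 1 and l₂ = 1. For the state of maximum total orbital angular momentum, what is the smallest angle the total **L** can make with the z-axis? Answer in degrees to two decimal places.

L runs from |1 − 1| = 0 to 1 + 1 = 2.
Allowed values: L = 0, 1, 2.
The maximum is L = 2, with |L_tot| = ℏ√(2·3) = √6 ℏ.
The minimum angle with z is arccos(2/√6) ≈ 35.26°.

θ_min ≈ 35.26°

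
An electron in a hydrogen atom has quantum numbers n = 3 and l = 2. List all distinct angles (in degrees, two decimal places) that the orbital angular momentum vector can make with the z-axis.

θ ∈ {35.26°, 65.91°, 90.00°, 114.09°, 144.74°}

|L| = √(l(l+1)) ℏ = √6 ℏ.
cos θ = m_l/√6 for each m_l ∈ {-2, -1, 0, 1, 2}.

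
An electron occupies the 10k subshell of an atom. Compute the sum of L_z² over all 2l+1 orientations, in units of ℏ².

The 10k subshell has l = 7.
The allowed m_l values are -7, -6, -5, -4, -3, -2, -1, 0, 1, 2, 3, 4, 5, 6, 7.
Σ m_l² = l(l+1)(2l+1)/3 = 7·8·15/3 = 280.

Σ(L_z)² = 280 ℏ²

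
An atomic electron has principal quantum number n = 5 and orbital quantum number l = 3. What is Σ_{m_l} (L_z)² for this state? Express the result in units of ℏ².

Σ(L_z)² = 28 ℏ²

m_l runs from −3 to 3, i.e. {-3, -2, -1, 0, 1, 2, 3}.
Σ m_l² = l(l+1)(2l+1)/3 = 3·4·7/3 = 28.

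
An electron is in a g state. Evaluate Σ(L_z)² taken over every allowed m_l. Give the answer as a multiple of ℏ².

Σ(L_z)² = 60 ℏ²

For a g orbital, l = 4.
m_l ∈ {-4, -3, -2, -1, 0, 1, 2, 3, 4}.
Σ m_l² = 2·(1 + 4 + 9 + 16) = 60.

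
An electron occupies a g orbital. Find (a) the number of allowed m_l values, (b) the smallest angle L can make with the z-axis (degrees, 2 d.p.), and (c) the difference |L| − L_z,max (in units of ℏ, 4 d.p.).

The letter g corresponds to l = 4.
There are 2l+1 = 9 values of m_l.
cos θ_min = 4/√20, so θ_min ≈ 26.57°.
|L| − L_z,max = (2√5 − 4)ℏ ≈ 0.4721ℏ.

9 values; θ_min ≈ 26.57°; |L|−L_z,max ≈ 0.4721ℏ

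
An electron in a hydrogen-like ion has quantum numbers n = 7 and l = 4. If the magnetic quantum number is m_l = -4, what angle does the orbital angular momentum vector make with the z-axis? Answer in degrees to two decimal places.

θ ≈ 153.43°

|L| = √(l(l+1)) ℏ = 2√5 ℏ.
L_z = m_l ℏ = −4ℏ.
cos θ = L_z/|L| = -4/√20, so θ ≈ 153.43°.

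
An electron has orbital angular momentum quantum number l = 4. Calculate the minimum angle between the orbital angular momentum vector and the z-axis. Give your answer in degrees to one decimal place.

θ_min ≈ 26.6°

|L| = √(l(l+1)) ℏ = 2√5 ℏ.
The smallest angle corresponds to the largest L_z, i.e. m_l = l = 4, giving L_z = 4ℏ.
cos θ_min = 4/√20, so θ_min ≈ 26.6°.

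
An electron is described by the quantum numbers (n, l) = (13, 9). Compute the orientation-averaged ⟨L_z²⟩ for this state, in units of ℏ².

The allowed m_l values are -9, -8, -7, -6, -5, -4, -3, -2, -1, 0, 1, 2, 3, 4, 5, 6, 7, 8, 9.
⟨L_z²⟩ = ℏ²·(Σ m_l²)/(2l+1) = ℏ²·570/19 = 30ℏ².

⟨L_z²⟩ = 30 ℏ²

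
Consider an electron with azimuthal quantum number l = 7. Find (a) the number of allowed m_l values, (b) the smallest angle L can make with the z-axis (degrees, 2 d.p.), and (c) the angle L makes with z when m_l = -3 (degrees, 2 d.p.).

There are 2l+1 = 15 values of m_l.
cos θ_min = 7/√56, so θ_min ≈ 20.70°.
For m_l = -3: cos θ = -3/√56, θ ≈ 113.63°.

15 values; θ_min ≈ 20.70°; θ(m_l=-3) ≈ 113.63°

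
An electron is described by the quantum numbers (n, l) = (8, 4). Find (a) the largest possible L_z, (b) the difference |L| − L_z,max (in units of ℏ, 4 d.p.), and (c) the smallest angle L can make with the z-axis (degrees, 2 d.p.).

L_z,max = 4ℏ; |L|−L_z,max ≈ 0.4721ℏ; θ_min ≈ 26.57°

L_z,max = lℏ = 4ℏ.
|L| − L_z,max = (2√5 − 4)ℏ ≈ 0.4721ℏ.
cos θ_min = 4/√20, so θ_min ≈ 26.57°.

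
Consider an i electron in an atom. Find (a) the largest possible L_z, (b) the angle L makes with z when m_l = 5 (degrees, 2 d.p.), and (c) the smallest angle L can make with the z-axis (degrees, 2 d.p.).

An i state has l = 6.
L_z,max = lℏ = 6ℏ.
For m_l = 5: cos θ = 5/√42, θ ≈ 39.51°.
cos θ_min = 6/√42, so θ_min ≈ 22.21°.

L_z,max = 6ℏ; θ(m_l=5) ≈ 39.51°; θ_min ≈ 22.21°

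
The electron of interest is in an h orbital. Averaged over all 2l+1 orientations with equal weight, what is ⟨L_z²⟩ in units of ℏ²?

For an h orbital, l = 5.
The allowed m_l values are -5, -4, -3, -2, -1, 0, 1, 2, 3, 4, 5.
⟨L_z²⟩ = ℏ²·(Σ m_l²)/(2l+1) = ℏ²·110/11 = 10ℏ².

⟨L_z²⟩ = 10 ℏ²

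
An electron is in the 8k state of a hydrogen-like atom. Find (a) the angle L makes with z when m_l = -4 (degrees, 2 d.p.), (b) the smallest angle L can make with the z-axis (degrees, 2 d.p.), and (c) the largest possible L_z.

The 8k subshell has l = 7.
For m_l = -4: cos θ = -4/√56, θ ≈ 122.31°.
cos θ_min = 7/√56, so θ_min ≈ 20.70°.
L_z,max = lℏ = 7ℏ.

θ(m_l=-4) ≈ 122.31°; θ_min ≈ 20.70°; L_z,max = 7ℏ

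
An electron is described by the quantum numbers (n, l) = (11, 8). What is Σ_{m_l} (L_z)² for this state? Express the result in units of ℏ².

The allowed m_l values are -8, -7, -6, -5, -4, -3, -2, -1, 0, 1, 2, 3, 4, 5, 6, 7, 8.
Σ m_l² = l(l+1)(2l+1)/3 = 8·9·17/3 = 408.

Σ(L_z)² = 408 ℏ²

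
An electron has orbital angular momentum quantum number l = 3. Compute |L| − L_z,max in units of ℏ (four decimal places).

|L| − L_z,max ≈ 0.4641ℏ

|L| = 2√3 ℏ ≈ 3.4641ℏ, while L_z,max = lℏ = 3ℏ.
The difference is (2√3 − 3)ℏ ≈ 0.4641ℏ.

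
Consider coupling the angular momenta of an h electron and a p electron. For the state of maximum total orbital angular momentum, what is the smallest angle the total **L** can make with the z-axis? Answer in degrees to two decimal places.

L runs from |5 − 1| = 4 to 5 + 1 = 6.
Allowed values: L = 4, 5, 6.
The maximum is L = 6, with |L_tot| = ℏ√(6·7) = √42 ℏ.
The minimum angle with z is arccos(6/√42) ≈ 22.21°.

θ_min ≈ 22.21°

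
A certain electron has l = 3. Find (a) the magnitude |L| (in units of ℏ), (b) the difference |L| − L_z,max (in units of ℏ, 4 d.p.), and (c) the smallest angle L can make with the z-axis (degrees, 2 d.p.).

|L| = 2√3 ℏ ≈ 3.464ℏ; |L|−L_z,max ≈ 0.4641ℏ; θ_min ≈ 30.00°

|L| = ℏ√(3·4) = 2√3 ℏ ≈ 3.464ℏ.
|L| − L_z,max = (2√3 − 3)ℏ ≈ 0.4641ℏ.
cos θ_min = 3/√12, so θ_min ≈ 30.00°.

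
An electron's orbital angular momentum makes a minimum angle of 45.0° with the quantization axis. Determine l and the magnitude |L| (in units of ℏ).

l = 1, |L| = √2 ℏ ≈ 1.414ℏ

At minimum angle, m_l = l, so cos θ = l/√(l(l+1)); cos²θ = l/(l+1) = 0.5000.
Solving: l = 1.
Then |L| = ℏ√(1·2) = √2 ℏ.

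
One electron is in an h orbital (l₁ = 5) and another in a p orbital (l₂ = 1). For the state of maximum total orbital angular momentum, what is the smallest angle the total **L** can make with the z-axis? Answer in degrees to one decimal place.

θ_min ≈ 22.2°

The total orbital quantum number L ranges from |l₁ − l₂| to l₁ + l₂ in integer steps.
L ∈ {4, 5, 6}.
The maximum is L = 6, with |L_tot| = ℏ√(6·7) = √42 ℏ.
The minimum angle with z is arccos(6/√42) ≈ 22.2°.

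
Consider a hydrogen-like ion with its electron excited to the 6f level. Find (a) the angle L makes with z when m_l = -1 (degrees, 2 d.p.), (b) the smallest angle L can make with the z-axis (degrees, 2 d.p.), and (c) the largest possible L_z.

θ(m_l=-1) ≈ 106.78°; θ_min ≈ 30.00°; L_z,max = 3ℏ

The 6f level has l = 3.
For m_l = -1: cos θ = -1/√12, θ ≈ 106.78°.
cos θ_min = 3/√12, so θ_min ≈ 30.00°.
L_z,max = lℏ = 3ℏ.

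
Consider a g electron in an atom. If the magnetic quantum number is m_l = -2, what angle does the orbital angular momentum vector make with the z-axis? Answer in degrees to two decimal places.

θ ≈ 116.57°

A g state has l = 4.
|L| = ℏ√(l(l+1)) = 2√5 ℏ.
L_z = m_l ℏ = −2ℏ.
cos θ = L_z/|L| = -2/√20, so θ ≈ 116.57°.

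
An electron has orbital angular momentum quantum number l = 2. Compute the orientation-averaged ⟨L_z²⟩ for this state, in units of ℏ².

⟨L_z²⟩ = 2 ℏ²

The allowed m_l values are -2, -1, 0, 1, 2.
⟨L_z²⟩ = ℏ²·(Σ m_l²)/(2l+1) = ℏ²·10/5 = 2ℏ².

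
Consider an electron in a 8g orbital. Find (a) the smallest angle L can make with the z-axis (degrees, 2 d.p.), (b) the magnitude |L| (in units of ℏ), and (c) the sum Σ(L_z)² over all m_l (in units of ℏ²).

θ_min ≈ 26.57°; |L| = 2√5 ℏ ≈ 4.472ℏ; Σ(L_z)² = 60 ℏ²

The 8g subshell has l = 4.
cos θ_min = 4/√20, so θ_min ≈ 26.57°.
|L| = ℏ√(4·5) = 2√5 ℏ ≈ 4.472ℏ.
Σ m_l² = 60, so Σ(L_z)² = 60 ℏ².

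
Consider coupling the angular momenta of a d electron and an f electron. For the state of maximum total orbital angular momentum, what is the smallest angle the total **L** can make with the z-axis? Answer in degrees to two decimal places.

The total orbital quantum number L ranges from |l₁ − l₂| to l₁ + l₂ in integer steps.
So L can be 1, 2, 3, 4, 5.
The maximum is L = 5, with |L_tot| = ℏ√(5·6) = √30 ℏ.
The minimum angle with z is arccos(5/√30) ≈ 24.09°.

θ_min ≈ 24.09°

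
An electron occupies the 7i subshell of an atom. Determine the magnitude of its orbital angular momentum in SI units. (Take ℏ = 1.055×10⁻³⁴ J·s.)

|L| = 6.837×10⁻³⁴ J·s

The 7i subshell has l = 6.
|L| = ℏ√(l(l+1)) = ℏ√(6·7) = √42 ℏ
Numerically, |L| = 6.481 × (1.055×10⁻³⁴ J·s) = 6.837×10⁻³⁴ J·s.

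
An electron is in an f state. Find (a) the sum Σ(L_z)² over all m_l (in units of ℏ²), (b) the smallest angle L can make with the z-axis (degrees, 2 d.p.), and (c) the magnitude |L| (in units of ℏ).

Σ(L_z)² = 28 ℏ²; θ_min ≈ 30.00°; |L| = 2√3 ℏ ≈ 3.464ℏ

The letter f corresponds to l = 3.
Σ m_l² = 28, so Σ(L_z)² = 28 ℏ².
cos θ_min = 3/√12, so θ_min ≈ 30.00°.
|L| = ℏ√(3·4) = 2√3 ℏ ≈ 3.464ℏ.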